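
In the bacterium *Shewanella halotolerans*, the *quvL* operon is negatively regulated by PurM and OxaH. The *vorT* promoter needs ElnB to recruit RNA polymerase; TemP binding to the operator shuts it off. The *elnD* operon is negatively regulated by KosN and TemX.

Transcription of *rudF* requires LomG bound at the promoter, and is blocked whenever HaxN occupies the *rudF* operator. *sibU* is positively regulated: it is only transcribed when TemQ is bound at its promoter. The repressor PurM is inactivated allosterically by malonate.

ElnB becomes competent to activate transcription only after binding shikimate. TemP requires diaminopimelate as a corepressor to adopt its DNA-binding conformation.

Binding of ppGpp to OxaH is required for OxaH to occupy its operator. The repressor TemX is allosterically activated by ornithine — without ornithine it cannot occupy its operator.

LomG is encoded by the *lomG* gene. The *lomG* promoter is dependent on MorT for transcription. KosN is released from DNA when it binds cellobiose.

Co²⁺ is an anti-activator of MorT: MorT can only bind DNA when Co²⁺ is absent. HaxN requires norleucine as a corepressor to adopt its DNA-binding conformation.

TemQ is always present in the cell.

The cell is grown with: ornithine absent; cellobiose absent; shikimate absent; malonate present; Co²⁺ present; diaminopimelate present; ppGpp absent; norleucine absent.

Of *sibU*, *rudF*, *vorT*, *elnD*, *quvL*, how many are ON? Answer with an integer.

TemQ is produced constitutively and is active.
No repressor is bound and TemQ is active, so *sibU* is transcribed.
→ *sibU* is ON.
Co²⁺ is present, so MorT is inactive.
Required activator MorT is absent, so *lomG* is not transcribed.
So LomG is not produced.
Norleucine is absent, so HaxN is inactive.
Required activator LomG is absent, so *rudF* is not transcribed.
→ *rudF* is OFF.
Shikimate is absent, so ElnB is inactive.
Diaminopimelate is present, so TemP is active.
With repressor TemP bound, *vorT* is not transcribed.
→ *vorT* is OFF.
Cellobiose is absent, so KosN is active.
Ornithine is absent, so TemX is inactive.
With repressor KosN bound, *elnD* is not transcribed.
→ *elnD* is OFF.
Malonate is present, so PurM is inactive.
ppGpp is absent, so OxaH is inactive.
With no repressor bound, *quvL* is transcribed.
→ *quvL* is ON.
2 of the 5 genes are transcribed.

2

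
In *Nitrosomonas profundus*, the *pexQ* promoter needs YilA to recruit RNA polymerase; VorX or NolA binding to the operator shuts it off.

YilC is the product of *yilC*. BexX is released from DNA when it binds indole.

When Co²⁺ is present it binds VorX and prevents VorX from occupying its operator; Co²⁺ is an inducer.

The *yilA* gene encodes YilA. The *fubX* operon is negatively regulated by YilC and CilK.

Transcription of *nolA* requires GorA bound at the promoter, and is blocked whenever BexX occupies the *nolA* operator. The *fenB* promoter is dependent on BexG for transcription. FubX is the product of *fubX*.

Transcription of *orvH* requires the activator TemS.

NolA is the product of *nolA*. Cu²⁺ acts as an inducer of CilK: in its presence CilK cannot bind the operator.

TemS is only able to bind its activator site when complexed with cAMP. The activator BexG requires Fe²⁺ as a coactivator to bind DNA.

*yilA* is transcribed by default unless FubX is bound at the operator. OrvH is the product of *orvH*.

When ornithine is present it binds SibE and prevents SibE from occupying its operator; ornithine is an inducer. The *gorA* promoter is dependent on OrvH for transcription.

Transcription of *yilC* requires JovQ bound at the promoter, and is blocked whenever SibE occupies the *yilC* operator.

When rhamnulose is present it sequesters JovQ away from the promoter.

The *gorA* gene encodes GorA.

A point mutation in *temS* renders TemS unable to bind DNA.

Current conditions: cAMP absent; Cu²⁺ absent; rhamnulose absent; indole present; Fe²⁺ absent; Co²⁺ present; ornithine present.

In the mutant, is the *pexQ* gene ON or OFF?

Ornithine is present, so SibE is inactive.
Rhamnulose is absent, so JovQ is active.
No repressor is bound and JovQ is active, so *yilC* is transcribed.
So YilC is produced and active.
Cu²⁺ is absent, so CilK is active.
With repressor YilC bound, *fubX* is not transcribed.
So FubX is not produced.
With no repressor bound, *yilA* is transcribed.
So YilA is produced and active.
Co²⁺ is present, so VorX is inactive.
TemS is non-functional in this strain, so it has no effect.
Required activator TemS is absent, so *orvH* is not transcribed.
So OrvH is not produced.
Required activator OrvH is absent, so *gorA* is not transcribed.
So GorA is not produced.
Indole is present, so BexX is inactive.
Required activator GorA is absent, so *nolA* is not transcribed.
So NolA is not produced.
No repressor is bound and YilA is active, so *pexQ* is transcribed.

ON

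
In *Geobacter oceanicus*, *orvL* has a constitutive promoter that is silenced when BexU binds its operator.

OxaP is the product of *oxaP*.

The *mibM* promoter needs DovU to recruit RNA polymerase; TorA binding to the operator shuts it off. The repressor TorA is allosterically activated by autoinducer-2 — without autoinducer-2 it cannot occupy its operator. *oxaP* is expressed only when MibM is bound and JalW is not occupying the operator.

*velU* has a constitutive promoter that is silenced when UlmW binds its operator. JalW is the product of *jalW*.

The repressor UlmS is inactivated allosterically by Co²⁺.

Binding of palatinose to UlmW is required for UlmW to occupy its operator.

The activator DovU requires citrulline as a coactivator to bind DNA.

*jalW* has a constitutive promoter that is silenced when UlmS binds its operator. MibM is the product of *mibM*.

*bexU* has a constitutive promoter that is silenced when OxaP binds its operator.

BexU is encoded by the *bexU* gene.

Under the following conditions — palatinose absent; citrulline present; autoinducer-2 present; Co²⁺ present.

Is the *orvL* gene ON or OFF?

OFF

Co²⁺ is present, so UlmS is inactive.
With no repressor bound, *jalW* is transcribed.
So JalW is produced and active.
Autoinducer-2 is present, so TorA is active.
Citrulline is present, so DovU is active.
With repressor TorA bound, *mibM* is not transcribed.
So MibM is not produced.
With repressor JalW bound, *oxaP* is not transcribed.
So OxaP is not produced.
With no repressor bound, *bexU* is transcribed.
So BexU is produced and active.
With repressor BexU bound, *orvL* is not transcribed.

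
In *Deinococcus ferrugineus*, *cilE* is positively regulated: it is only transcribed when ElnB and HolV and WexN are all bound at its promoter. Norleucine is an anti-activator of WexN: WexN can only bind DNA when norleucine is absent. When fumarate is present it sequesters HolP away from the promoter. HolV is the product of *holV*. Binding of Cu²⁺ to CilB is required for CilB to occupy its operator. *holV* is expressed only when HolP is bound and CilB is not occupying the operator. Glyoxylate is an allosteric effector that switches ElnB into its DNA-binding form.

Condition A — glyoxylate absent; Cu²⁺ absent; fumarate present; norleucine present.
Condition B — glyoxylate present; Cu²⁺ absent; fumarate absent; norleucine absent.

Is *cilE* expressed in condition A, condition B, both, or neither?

B only

Condition A:
Glyoxylate is absent, so ElnB is inactive.
Cu²⁺ is absent, so CilB is inactive.
Fumarate is present, so HolP is inactive.
Required activator HolP is absent, so *holV* is not transcribed.
So HolV is not produced.
Norleucine is present, so WexN is inactive.
Required activator ElnB is absent, so *cilE* is not transcribed.
→ *cilE* is OFF in A.
Condition B:
Glyoxylate is present, so ElnB is active.
Cu²⁺ is absent, so CilB is inactive.
Fumarate is absent, so HolP is active.
No repressor is bound and HolP is active, so *holV* is transcribed.
So HolV is produced and active.
Norleucine is absent, so WexN is active.
No repressor is bound and ElnB and HolV and WexN are active, so *cilE* is transcribed.
→ *cilE* is ON in B.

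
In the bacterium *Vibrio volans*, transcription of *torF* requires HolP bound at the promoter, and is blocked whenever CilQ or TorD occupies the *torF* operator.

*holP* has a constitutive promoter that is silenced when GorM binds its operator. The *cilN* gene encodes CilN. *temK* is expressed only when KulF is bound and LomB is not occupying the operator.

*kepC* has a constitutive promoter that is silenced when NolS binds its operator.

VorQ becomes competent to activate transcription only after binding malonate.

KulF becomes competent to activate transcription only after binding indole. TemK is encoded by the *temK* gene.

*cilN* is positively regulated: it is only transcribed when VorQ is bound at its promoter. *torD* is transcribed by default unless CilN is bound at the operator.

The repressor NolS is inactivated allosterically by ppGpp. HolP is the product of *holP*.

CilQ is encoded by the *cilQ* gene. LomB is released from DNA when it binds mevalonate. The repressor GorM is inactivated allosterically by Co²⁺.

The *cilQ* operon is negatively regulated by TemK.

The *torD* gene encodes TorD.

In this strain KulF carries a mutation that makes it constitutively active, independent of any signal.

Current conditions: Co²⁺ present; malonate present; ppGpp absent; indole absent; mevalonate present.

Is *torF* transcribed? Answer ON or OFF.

ON

Mevalonate is present, so LomB is inactive.
KulF is constitutively active in this strain.
No repressor is bound and KulF is active, so *temK* is transcribed.
So TemK is produced and active.
With repressor TemK bound, *cilQ* is not transcribed.
So CilQ is not produced.
Co²⁺ is present, so GorM is inactive.
With no repressor bound, *holP* is transcribed.
So HolP is produced and active.
Malonate is present, so VorQ is active.
No repressor is bound and VorQ is active, so *cilN* is transcribed.
So CilN is produced and active.
With repressor CilN bound, *torD* is not transcribed.
So TorD is not produced.
No repressor is bound and HolP is active, so *torF* is transcribed.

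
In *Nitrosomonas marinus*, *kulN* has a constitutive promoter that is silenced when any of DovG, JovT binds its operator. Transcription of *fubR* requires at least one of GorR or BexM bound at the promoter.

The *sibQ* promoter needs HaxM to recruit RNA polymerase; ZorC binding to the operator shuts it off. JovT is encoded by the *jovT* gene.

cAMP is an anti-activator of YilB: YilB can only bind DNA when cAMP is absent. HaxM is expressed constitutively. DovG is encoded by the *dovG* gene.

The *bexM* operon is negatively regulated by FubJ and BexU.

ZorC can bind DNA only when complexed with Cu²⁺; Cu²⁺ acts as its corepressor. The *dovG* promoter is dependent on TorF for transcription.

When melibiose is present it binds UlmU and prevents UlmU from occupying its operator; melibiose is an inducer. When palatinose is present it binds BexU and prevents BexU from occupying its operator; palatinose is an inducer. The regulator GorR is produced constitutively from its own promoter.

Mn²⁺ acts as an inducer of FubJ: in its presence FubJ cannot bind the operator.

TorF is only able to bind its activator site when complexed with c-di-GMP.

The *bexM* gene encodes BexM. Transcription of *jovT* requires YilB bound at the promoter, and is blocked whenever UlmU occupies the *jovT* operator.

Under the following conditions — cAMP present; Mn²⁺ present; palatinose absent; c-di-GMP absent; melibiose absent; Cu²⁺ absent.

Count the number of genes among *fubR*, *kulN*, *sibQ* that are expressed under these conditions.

3

GorR is produced constitutively and is active.
Mn²⁺ is present, so FubJ is inactive.
Palatinose is absent, so BexU is active.
With repressor BexU bound, *bexM* is not transcribed.
So BexM is not produced.
Activator GorR is present, so *fubR* is transcribed.
→ *fubR* is ON.
c-di-GMP is absent, so TorF is inactive.
Required activator TorF is absent, so *dovG* is not transcribed.
So DovG is not produced.
Melibiose is absent, so UlmU is active.
cAMP is present, so YilB is inactive.
With repressor UlmU bound, *jovT* is not transcribed.
So JovT is not produced.
With no repressor bound, *kulN* is transcribed.
→ *kulN* is ON.
Cu²⁺ is absent, so ZorC is inactive.
HaxM is produced constitutively and is active.
No repressor is bound and HaxM is active, so *sibQ* is transcribed.
→ *sibQ* is ON.
3 of the 3 genes are transcribed.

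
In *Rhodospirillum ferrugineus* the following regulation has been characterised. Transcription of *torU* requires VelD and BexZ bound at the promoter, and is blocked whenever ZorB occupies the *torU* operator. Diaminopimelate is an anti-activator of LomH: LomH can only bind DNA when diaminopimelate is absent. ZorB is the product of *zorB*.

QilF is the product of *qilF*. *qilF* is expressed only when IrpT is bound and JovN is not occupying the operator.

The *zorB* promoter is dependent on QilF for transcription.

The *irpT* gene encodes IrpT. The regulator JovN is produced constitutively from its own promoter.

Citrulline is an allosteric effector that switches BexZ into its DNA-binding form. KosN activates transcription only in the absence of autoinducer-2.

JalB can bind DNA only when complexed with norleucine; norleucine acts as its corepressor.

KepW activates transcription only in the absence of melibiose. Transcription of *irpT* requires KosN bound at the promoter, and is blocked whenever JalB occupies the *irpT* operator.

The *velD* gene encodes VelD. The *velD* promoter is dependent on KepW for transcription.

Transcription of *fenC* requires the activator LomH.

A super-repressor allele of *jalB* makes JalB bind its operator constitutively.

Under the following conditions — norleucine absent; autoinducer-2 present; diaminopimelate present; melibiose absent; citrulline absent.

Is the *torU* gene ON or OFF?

OFF

Melibiose is absent, so KepW is active.
No repressor is bound and KepW is active, so *velD* is transcribed.
So VelD is produced and active.
JovN is produced constitutively and is active.
Autoinducer-2 is present, so KosN is inactive.
JalB is constitutively active in this strain.
With repressor JalB bound, *irpT* is not transcribed.
So IrpT is not produced.
With repressor JovN bound, *qilF* is not transcribed.
So QilF is not produced.
Required activator QilF is absent, so *zorB* is not transcribed.
So ZorB is not produced.
Citrulline is absent, so BexZ is inactive.
Required activator BexZ is absent, so *torU* is not transcribed.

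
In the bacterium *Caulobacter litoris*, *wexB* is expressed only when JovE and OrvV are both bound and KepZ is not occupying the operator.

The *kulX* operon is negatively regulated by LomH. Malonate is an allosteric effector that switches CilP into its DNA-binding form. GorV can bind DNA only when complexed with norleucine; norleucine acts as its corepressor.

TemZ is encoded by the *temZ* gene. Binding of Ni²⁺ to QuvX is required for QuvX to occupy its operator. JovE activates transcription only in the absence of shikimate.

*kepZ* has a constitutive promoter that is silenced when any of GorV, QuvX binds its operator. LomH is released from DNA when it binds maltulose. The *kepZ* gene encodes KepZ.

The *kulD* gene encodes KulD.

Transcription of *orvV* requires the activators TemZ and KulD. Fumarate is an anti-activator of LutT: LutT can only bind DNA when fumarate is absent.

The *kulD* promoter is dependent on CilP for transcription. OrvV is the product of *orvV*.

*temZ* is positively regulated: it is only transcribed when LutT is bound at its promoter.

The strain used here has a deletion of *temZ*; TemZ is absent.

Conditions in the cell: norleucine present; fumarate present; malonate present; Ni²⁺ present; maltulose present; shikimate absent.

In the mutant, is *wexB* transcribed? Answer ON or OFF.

Norleucine is present, so GorV is active.
Ni²⁺ is present, so QuvX is active.
With repressor GorV bound, *kepZ* is not transcribed.
So KepZ is not produced.
Shikimate is absent, so JovE is active.
TemZ is non-functional in this strain, so it has no effect.
Malonate is present, so CilP is active.
No repressor is bound and CilP is active, so *kulD* is transcribed.
So KulD is produced and active.
Required activator TemZ is absent, so *orvV* is not transcribed.
So OrvV is not produced.
Required activator OrvV is absent, so *wexB* is not transcribed.

OFF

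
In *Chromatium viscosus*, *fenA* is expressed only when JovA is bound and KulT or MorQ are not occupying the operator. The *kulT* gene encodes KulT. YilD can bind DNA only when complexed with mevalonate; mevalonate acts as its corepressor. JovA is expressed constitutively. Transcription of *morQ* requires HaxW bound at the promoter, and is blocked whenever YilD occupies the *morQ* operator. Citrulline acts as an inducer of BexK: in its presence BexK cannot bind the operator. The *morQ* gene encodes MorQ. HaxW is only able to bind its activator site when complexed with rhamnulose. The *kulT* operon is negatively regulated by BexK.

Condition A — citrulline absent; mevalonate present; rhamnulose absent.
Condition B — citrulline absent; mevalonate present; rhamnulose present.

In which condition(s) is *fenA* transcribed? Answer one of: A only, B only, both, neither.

both

Condition A:
Citrulline is absent, so BexK is active.
With repressor BexK bound, *kulT* is not transcribed.
So KulT is not produced.
JovA is produced constitutively and is active.
Mevalonate is present, so YilD is active.
Rhamnulose is absent, so HaxW is inactive.
With repressor YilD bound, *morQ* is not transcribed.
So MorQ is not produced.
No repressor is bound and JovA is active, so *fenA* is transcribed.
→ *fenA* is ON in A.
Condition B:
Citrulline is absent, so BexK is active.
With repressor BexK bound, *kulT* is not transcribed.
So KulT is not produced.
JovA is produced constitutively and is active.
Mevalonate is present, so YilD is active.
Rhamnulose is present, so HaxW is active.
With repressor YilD bound, *morQ* is not transcribed.
So MorQ is not produced.
No repressor is bound and JovA is active, so *fenA* is transcribed.
→ *fenA* is ON in B.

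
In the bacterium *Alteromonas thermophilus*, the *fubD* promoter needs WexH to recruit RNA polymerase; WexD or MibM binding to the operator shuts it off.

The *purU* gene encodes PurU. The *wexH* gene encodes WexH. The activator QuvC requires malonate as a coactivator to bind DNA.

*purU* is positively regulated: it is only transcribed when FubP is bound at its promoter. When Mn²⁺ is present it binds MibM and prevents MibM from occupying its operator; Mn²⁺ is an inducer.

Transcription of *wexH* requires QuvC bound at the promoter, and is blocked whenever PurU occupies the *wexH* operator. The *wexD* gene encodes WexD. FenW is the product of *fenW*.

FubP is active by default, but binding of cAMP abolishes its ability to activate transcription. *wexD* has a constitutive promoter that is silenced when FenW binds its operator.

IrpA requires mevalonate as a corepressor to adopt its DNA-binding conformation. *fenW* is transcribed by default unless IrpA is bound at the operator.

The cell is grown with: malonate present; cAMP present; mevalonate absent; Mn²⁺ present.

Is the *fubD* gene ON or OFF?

Mevalonate is absent, so IrpA is inactive.
With no repressor bound, *fenW* is transcribed.
So FenW is produced and active.
With repressor FenW bound, *wexD* is not transcribed.
So WexD is not produced.
cAMP is present, so FubP is inactive.
Required activator FubP is absent, so *purU* is not transcribed.
So PurU is not produced.
Malonate is present, so QuvC is active.
No repressor is bound and QuvC is active, so *wexH* is transcribed.
So WexH is produced and active.
Mn²⁺ is present, so MibM is inactive.
No repressor is bound and WexH is active, so *fubD* is transcribed.

ON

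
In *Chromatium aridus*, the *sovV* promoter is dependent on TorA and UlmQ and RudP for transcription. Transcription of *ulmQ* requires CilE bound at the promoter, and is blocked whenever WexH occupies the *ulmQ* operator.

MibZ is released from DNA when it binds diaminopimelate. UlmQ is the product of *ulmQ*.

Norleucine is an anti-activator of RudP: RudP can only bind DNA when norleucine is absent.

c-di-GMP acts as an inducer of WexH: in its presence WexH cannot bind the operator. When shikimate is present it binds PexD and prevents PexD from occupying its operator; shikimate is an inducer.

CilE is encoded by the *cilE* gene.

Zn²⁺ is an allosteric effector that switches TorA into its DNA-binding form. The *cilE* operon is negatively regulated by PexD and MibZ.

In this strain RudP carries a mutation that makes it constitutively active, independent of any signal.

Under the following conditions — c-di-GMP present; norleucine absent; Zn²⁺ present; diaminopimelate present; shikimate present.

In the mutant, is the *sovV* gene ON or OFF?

Zn²⁺ is present, so TorA is active.
Shikimate is present, so PexD is inactive.
Diaminopimelate is present, so MibZ is inactive.
With no repressor bound, *cilE* is transcribed.
So CilE is produced and active.
c-di-GMP is present, so WexH is inactive.
No repressor is bound and CilE is active, so *ulmQ* is transcribed.
So UlmQ is produced and active.
RudP is constitutively active in this strain.
No repressor is bound and TorA and UlmQ and RudP are active, so *sovV* is transcribed.

ON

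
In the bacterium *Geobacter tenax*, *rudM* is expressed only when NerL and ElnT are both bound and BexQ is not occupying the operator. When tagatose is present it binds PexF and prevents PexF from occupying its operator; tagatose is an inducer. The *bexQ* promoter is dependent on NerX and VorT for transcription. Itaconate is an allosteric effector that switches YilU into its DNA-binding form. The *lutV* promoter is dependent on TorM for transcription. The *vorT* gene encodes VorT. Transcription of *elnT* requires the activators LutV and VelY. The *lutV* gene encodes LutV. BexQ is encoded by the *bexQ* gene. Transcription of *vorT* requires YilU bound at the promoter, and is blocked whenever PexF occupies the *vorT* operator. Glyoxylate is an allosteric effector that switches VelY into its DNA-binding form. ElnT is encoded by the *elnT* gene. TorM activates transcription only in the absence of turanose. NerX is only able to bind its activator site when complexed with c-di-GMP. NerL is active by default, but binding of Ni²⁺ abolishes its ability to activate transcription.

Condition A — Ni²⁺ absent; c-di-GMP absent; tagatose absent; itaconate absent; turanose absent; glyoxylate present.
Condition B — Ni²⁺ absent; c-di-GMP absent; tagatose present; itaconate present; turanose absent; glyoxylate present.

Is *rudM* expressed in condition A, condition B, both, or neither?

Condition A:
Ni²⁺ is absent, so NerL is active.
c-di-GMP is absent, so NerX is inactive.
Tagatose is absent, so PexF is active.
Itaconate is absent, so YilU is inactive.
With repressor PexF bound, *vorT* is not transcribed.
So VorT is not produced.
Required activator NerX is absent, so *bexQ* is not transcribed.
So BexQ is not produced.
Turanose is absent, so TorM is active.
No repressor is bound and TorM is active, so *lutV* is transcribed.
So LutV is produced and active.
Glyoxylate is present, so VelY is active.
No repressor is bound and LutV and VelY are active, so *elnT* is transcribed.
So ElnT is produced and active.
No repressor is bound and NerL and ElnT are active, so *rudM* is transcribed.
→ *rudM* is ON in A.
Condition B:
Ni²⁺ is absent, so NerL is active.
c-di-GMP is absent, so NerX is inactive.
Tagatose is present, so PexF is inactive.
Itaconate is present, so YilU is active.
No repressor is bound and YilU is active, so *vorT* is transcribed.
So VorT is produced and active.
Required activator NerX is absent, so *bexQ* is not transcribed.
So BexQ is not produced.
Turanose is absent, so TorM is active.
No repressor is bound and TorM is active, so *lutV* is transcribed.
So LutV is produced and active.
Glyoxylate is present, so VelY is active.
No repressor is bound and LutV and VelY are active, so *elnT* is transcribed.
So ElnT is produced and active.
No repressor is bound and NerL and ElnT are active, so *rudM* is transcribed.
→ *rudM* is ON in B.

both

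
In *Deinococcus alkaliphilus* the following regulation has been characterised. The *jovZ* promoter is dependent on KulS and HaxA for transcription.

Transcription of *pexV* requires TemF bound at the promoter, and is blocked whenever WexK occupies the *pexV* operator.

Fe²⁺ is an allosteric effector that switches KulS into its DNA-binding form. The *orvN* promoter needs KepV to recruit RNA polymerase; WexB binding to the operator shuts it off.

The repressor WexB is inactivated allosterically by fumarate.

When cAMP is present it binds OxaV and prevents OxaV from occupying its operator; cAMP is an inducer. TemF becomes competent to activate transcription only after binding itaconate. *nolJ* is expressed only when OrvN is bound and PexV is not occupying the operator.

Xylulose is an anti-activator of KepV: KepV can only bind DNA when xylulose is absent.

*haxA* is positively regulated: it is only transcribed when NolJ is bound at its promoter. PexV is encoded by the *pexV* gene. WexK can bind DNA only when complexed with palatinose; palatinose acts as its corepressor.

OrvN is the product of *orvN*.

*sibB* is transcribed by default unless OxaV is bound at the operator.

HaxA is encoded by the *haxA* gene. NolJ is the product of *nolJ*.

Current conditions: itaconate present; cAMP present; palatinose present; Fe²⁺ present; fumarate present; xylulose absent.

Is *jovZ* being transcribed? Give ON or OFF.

ON

Fe²⁺ is present, so KulS is active.
Fumarate is present, so WexB is inactive.
Xylulose is absent, so KepV is active.
No repressor is bound and KepV is active, so *orvN* is transcribed.
So OrvN is produced and active.
Palatinose is present, so WexK is active.
Itaconate is present, so TemF is active.
With repressor WexK bound, *pexV* is not transcribed.
So PexV is not produced.
No repressor is bound and OrvN is active, so *nolJ* is transcribed.
So NolJ is produced and active.
No repressor is bound and NolJ is active, so *haxA* is transcribed.
So HaxA is produced and active.
No repressor is bound and KulS and HaxA are active, so *jovZ* is transcribed.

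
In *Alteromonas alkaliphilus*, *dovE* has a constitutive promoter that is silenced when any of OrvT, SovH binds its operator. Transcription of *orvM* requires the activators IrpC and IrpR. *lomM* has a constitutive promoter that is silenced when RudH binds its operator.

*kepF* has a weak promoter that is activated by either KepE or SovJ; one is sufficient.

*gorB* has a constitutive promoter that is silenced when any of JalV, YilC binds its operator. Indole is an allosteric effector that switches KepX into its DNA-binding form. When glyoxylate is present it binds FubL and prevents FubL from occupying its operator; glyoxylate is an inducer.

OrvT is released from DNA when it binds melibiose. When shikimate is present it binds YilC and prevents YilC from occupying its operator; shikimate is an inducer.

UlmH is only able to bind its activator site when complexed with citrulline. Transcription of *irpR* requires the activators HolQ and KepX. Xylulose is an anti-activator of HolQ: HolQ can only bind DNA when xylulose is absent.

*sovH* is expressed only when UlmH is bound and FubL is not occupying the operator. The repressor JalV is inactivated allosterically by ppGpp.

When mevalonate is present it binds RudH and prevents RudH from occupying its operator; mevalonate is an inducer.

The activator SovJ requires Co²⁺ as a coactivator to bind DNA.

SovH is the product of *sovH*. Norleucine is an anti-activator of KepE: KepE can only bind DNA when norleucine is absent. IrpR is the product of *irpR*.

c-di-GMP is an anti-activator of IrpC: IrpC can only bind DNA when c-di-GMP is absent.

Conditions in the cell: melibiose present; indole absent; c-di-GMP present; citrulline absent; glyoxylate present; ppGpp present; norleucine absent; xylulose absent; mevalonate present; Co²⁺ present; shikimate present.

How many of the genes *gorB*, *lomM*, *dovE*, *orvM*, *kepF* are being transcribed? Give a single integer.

ppGpp is present, so JalV is inactive.
Shikimate is present, so YilC is inactive.
With no repressor bound, *gorB* is transcribed.
→ *gorB* is ON.
Mevalonate is present, so RudH is inactive.
With no repressor bound, *lomM* is transcribed.
→ *lomM* is ON.
Melibiose is present, so OrvT is inactive.
Glyoxylate is present, so FubL is inactive.
Citrulline is absent, so UlmH is inactive.
Required activator UlmH is absent, so *sovH* is not transcribed.
So SovH is not produced.
With no repressor bound, *dovE* is transcribed.
→ *dovE* is ON.
c-di-GMP is present, so IrpC is inactive.
Xylulose is absent, so HolQ is active.
Indole is absent, so KepX is inactive.
Required activator KepX is absent, so *irpR* is not transcribed.
So IrpR is not produced.
Required activator IrpC is absent, so *orvM* is not transcribed.
→ *orvM* is OFF.
Norleucine is absent, so KepE is active.
Co²⁺ is present, so SovJ is active.
Activator KepE is present, so *kepF* is transcribed.
→ *kepF* is ON.
4 of the 5 genes are transcribed.

4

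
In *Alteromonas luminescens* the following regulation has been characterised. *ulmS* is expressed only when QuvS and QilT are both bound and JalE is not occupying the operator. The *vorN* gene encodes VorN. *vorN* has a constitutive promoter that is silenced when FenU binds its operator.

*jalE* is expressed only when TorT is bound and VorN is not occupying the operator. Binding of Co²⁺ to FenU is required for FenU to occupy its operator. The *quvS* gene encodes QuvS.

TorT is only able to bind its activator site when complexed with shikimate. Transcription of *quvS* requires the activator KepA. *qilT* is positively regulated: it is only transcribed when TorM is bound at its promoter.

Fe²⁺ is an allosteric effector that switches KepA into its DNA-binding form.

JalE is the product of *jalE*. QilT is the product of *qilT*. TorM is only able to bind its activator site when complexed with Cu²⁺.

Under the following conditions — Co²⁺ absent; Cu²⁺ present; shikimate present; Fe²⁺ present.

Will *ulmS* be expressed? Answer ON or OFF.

ON

Fe²⁺ is present, so KepA is active.
No repressor is bound and KepA is active, so *quvS* is transcribed.
So QuvS is produced and active.
Cu²⁺ is present, so TorM is active.
No repressor is bound and TorM is active, so *qilT* is transcribed.
So QilT is produced and active.
Shikimate is present, so TorT is active.
Co²⁺ is absent, so FenU is inactive.
With no repressor bound, *vorN* is transcribed.
So VorN is produced and active.
With repressor VorN bound, *jalE* is not transcribed.
So JalE is not produced.
No repressor is bound and QuvS and QilT are active, so *ulmS* is transcribed.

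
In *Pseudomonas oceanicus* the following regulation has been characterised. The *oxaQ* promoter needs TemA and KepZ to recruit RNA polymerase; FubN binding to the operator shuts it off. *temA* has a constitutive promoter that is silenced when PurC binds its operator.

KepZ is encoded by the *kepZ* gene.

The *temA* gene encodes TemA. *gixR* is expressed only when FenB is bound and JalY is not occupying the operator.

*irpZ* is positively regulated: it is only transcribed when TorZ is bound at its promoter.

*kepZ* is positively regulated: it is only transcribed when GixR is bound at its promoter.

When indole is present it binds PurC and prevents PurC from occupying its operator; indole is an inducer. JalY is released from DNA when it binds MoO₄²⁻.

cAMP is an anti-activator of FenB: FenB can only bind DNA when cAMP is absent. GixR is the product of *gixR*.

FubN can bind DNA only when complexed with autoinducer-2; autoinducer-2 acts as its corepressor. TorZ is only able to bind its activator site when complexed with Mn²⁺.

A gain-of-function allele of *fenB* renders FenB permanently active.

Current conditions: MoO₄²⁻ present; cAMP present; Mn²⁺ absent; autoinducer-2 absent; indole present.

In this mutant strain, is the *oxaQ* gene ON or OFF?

ON

Indole is present, so PurC is inactive.
With no repressor bound, *temA* is transcribed.
So TemA is produced and active.
FenB is constitutively active in this strain.
MoO₄²⁻ is present, so JalY is inactive.
No repressor is bound and FenB is active, so *gixR* is transcribed.
So GixR is produced and active.
No repressor is bound and GixR is active, so *kepZ* is transcribed.
So KepZ is produced and active.
Autoinducer-2 is absent, so FubN is inactive.
No repressor is bound and TemA and KepZ are active, so *oxaQ* is transcribed.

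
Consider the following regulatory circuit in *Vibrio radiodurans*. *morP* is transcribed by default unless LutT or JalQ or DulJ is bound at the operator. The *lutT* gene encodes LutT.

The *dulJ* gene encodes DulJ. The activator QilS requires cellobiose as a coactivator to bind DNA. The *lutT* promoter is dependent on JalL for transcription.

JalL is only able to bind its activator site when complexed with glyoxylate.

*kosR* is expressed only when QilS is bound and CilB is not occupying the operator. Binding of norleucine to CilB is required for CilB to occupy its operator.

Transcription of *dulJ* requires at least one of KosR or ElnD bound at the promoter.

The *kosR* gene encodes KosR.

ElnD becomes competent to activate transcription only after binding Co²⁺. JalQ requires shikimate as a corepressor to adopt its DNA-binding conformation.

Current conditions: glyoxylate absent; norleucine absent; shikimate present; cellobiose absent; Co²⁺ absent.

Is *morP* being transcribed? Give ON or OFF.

OFF

Glyoxylate is absent, so JalL is inactive.
Required activator JalL is absent, so *lutT* is not transcribed.
So LutT is not produced.
Shikimate is present, so JalQ is active.
Norleucine is absent, so CilB is inactive.
Cellobiose is absent, so QilS is inactive.
Required activator QilS is absent, so *kosR* is not transcribed.
So KosR is not produced.
Co²⁺ is absent, so ElnD is inactive.
No activator is available at the *dulJ* promoter, so *dulJ* is not transcribed.
So DulJ is not produced.
With repressor JalQ bound, *morP* is not transcribed.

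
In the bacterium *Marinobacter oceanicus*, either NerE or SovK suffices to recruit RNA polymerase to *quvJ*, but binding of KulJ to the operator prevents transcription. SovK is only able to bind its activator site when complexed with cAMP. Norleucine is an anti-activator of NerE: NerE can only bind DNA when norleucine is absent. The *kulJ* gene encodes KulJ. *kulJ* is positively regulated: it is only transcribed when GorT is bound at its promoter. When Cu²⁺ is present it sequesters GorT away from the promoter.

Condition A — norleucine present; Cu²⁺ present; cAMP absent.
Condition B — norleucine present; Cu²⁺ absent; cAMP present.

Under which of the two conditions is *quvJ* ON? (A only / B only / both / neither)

neither

Condition A:
Norleucine is present, so NerE is inactive.
Cu²⁺ is present, so GorT is inactive.
Required activator GorT is absent, so *kulJ* is not transcribed.
So KulJ is not produced.
cAMP is absent, so SovK is inactive.
No activator is available at the *quvJ* promoter, so *quvJ* is not transcribed.
→ *quvJ* is OFF in A.
Condition B:
Norleucine is present, so NerE is inactive.
Cu²⁺ is absent, so GorT is active.
No repressor is bound and GorT is active, so *kulJ* is transcribed.
So KulJ is produced and active.
cAMP is present, so SovK is active.
With repressor KulJ bound, *quvJ* is not transcribed.
→ *quvJ* is OFF in B.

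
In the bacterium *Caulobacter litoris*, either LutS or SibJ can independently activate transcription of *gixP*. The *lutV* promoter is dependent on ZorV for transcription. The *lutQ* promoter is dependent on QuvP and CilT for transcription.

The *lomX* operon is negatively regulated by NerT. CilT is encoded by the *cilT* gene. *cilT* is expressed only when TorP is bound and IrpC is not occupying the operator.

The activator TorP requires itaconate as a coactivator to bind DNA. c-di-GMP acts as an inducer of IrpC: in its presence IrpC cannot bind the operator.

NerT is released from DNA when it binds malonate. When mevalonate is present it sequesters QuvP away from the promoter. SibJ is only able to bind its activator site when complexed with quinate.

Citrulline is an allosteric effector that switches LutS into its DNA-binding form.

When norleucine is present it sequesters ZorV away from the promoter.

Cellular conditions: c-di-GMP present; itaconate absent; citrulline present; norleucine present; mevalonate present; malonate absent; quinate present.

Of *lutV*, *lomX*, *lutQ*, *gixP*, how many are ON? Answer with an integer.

Norleucine is present, so ZorV is inactive.
Required activator ZorV is absent, so *lutV* is not transcribed.
→ *lutV* is OFF.
Malonate is absent, so NerT is active.
With repressor NerT bound, *lomX* is not transcribed.
→ *lomX* is OFF.
Mevalonate is present, so QuvP is inactive.
Itaconate is absent, so TorP is inactive.
c-di-GMP is present, so IrpC is inactive.
Required activator TorP is absent, so *cilT* is not transcribed.
So CilT is not produced.
Required activator QuvP is absent, so *lutQ* is not transcribed.
→ *lutQ* is OFF.
Citrulline is present, so LutS is active.
Quinate is present, so SibJ is active.
Activator LutS is present, so *gixP* is transcribed.
→ *gixP* is ON.
1 of the 4 genes is transcribed.

1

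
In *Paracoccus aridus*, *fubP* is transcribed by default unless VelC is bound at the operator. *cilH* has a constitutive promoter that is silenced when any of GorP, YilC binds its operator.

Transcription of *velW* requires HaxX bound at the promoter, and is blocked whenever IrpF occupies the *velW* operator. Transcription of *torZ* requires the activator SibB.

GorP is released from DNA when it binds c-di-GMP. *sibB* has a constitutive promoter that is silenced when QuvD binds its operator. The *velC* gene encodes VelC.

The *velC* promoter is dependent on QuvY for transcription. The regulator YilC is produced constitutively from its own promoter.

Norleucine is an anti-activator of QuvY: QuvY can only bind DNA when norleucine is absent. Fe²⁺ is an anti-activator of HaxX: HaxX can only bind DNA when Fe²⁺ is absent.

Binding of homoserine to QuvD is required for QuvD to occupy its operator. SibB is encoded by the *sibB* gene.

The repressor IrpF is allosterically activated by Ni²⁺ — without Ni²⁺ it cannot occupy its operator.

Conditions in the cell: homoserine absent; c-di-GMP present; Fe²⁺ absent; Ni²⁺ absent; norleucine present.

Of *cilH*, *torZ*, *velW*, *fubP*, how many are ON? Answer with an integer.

3

c-di-GMP is present, so GorP is inactive.
YilC is produced constitutively and is active.
With repressor YilC bound, *cilH* is not transcribed.
→ *cilH* is OFF.
Homoserine is absent, so QuvD is inactive.
With no repressor bound, *sibB* is transcribed.
So SibB is produced and active.
No repressor is bound and SibB is active, so *torZ* is transcribed.
→ *torZ* is ON.
Fe²⁺ is absent, so HaxX is active.
Ni²⁺ is absent, so IrpF is inactive.
No repressor is bound and HaxX is active, so *velW* is transcribed.
→ *velW* is ON.
Norleucine is present, so QuvY is inactive.
Required activator QuvY is absent, so *velC* is not transcribed.
So VelC is not produced.
With no repressor bound, *fubP* is transcribed.
→ *fubP* is ON.
3 of the 4 genes are transcribed.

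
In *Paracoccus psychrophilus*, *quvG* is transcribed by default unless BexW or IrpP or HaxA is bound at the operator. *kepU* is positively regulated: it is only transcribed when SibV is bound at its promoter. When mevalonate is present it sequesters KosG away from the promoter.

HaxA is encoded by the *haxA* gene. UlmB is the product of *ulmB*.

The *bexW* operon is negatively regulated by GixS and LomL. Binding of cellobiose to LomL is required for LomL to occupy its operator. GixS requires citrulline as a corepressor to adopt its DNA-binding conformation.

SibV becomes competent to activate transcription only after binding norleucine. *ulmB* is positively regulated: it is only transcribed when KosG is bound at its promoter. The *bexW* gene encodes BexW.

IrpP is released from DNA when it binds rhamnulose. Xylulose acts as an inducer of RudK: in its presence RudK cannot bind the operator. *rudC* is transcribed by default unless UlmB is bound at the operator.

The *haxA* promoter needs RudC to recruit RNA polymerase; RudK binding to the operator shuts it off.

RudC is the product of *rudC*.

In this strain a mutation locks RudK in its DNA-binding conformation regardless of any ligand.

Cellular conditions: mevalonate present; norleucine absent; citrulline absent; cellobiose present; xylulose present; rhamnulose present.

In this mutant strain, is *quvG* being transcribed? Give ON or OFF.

Citrulline is absent, so GixS is inactive.
Cellobiose is present, so LomL is active.
With repressor LomL bound, *bexW* is not transcribed.
So BexW is not produced.
Rhamnulose is present, so IrpP is inactive.
RudK is constitutively active in this strain.
Mevalonate is present, so KosG is inactive.
Required activator KosG is absent, so *ulmB* is not transcribed.
So UlmB is not produced.
With no repressor bound, *rudC* is transcribed.
So RudC is produced and active.
With repressor RudK bound, *haxA* is not transcribed.
So HaxA is not produced.
With no repressor bound, *quvG* is transcribed.

ON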